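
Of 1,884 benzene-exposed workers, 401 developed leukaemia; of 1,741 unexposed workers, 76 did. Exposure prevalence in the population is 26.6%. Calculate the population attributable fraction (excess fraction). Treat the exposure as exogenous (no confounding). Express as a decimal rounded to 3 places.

p₁ = P(outcome | exposed) = 401/1884 = 0.21285
p₀ = P(outcome | unexposed) = 76/1741 = 0.043653
Overall risk P(Y=1) = π·p₁ + (1−π)·p₀ = 0.266×0.21285 + 0.734×0.043653 = 0.088658.
Under exogeneity, PAF = [P(Y=1) − p₀] / P(Y=1).
PAF = (0.088658 − 0.043653) / 0.088658 ≈ 0.5076

PAF ≈ 0.508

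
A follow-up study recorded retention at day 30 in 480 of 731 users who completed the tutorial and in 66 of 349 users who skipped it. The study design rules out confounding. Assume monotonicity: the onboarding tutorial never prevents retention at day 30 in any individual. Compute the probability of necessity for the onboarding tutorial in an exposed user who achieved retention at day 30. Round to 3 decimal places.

PN ≈ 0.712

p₁ = P(outcome | exposed) = 480/731 = 0.65663
p₀ = P(outcome | unexposed) = 66/349 = 0.18911
Under exogeneity and monotonicity, PN = (p₁ − p₀) / p₁.
PN = (0.65663 − 0.18911) / 0.65663 = 0.46752 / 0.65663 ≈ 0.7120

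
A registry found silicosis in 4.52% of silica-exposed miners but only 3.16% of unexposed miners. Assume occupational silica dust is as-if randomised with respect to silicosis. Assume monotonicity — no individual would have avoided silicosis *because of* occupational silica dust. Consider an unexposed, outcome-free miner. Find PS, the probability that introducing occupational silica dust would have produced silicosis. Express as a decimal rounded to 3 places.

PS ≈ 0.014

p₁ = 0.0452, p₀ = 0.0316.
Under exogeneity and monotonicity, PS = (p₁ − p₀) / (1 − p₀).
PS = (0.0452 − 0.0316) / (1 − 0.0316) = 0.0136 / 0.9684 ≈ 0.0140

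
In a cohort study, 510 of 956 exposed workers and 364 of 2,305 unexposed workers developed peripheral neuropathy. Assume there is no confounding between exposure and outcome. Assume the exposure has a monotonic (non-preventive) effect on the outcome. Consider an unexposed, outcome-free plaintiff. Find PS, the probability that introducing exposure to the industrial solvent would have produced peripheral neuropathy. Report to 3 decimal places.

p₁ = P(outcome | exposed) = 510/956 = 0.53347
p₀ = P(outcome | unexposed) = 364/2305 = 0.15792
Under exogeneity and monotonicity, PS = (p₁ − p₀) / (1 − p₀).
PS = (0.53347 − 0.15792) / (1 − 0.15792) = 0.37556 / 0.84208 ≈ 0.4460

PS ≈ 0.446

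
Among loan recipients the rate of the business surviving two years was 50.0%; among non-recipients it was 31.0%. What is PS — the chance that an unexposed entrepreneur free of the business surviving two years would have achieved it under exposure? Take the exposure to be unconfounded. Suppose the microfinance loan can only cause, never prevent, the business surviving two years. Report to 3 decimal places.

p₁ = 0.5, p₀ = 0.31.
Under exogeneity and monotonicity, PS = (p₁ − p₀) / (1 − p₀).
PS = (0.5 − 0.31) / (1 − 0.31) = 0.19 / 0.69 ≈ 0.2754

PS ≈ 0.275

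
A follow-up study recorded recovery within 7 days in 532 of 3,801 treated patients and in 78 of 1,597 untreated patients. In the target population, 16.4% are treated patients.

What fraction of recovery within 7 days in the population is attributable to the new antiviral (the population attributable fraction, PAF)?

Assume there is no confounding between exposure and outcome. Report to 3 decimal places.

p₁ = P(outcome | exposed) = 532/3801 = 0.13996
p₀ = P(outcome | unexposed) = 78/1597 = 0.048842
Overall risk P(Y=1) = π·p₁ + (1−π)·p₀ = 0.164×0.13996 + 0.836×0.048842 = 0.063786.
Under exogeneity, PAF = [P(Y=1) − p₀] / P(Y=1).
PAF = (0.063786 − 0.048842) / 0.063786 ≈ 0.2343

PAF ≈ 0.234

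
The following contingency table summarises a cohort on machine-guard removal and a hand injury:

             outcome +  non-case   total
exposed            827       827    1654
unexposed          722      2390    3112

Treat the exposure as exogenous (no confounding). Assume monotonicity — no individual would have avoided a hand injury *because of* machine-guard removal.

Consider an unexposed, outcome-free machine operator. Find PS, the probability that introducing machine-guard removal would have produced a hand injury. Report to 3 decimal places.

p₁ = P(outcome | exposed) = 827/1654 = 0.5
p₀ = P(outcome | unexposed) = 722/3112 = 0.23201
Under exogeneity and monotonicity, PS = (p₁ − p₀) / (1 − p₀).
PS = (0.5 − 0.23201) / (1 − 0.23201) = 0.26799 / 0.76799 ≈ 0.3490

PS ≈ 0.349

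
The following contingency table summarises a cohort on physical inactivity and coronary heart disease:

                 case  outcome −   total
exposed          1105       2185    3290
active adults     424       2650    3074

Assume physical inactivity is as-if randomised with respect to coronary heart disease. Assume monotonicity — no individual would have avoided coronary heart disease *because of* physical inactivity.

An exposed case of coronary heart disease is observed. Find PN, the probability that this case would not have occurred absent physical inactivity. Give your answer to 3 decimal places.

p₁ = P(outcome | exposed) = 1105/3290 = 0.33587
p₀ = P(outcome | unexposed) = 424/3074 = 0.13793
Under exogeneity and monotonicity, PN = (p₁ − p₀)/p₁.
PN = (0.33587 − 0.13793) / 0.33587 ≈ 0.5893

PN ≈ 0.589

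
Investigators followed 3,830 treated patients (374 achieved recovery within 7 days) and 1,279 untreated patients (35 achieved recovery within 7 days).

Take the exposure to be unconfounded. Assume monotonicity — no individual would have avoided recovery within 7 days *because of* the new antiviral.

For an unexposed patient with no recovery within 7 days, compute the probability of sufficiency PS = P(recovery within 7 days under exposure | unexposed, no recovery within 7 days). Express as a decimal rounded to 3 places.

PS ≈ 0.072

p₁ = P(outcome | exposed) = 374/3830 = 0.09765
p₀ = P(outcome | unexposed) = 35/1279 = 0.027365
Under exogeneity and monotonicity, PS = (p₁ − p₀) / (1 − p₀).
PS = (0.09765 − 0.027365) / (1 − 0.027365) = 0.070285 / 0.97263 ≈ 0.0723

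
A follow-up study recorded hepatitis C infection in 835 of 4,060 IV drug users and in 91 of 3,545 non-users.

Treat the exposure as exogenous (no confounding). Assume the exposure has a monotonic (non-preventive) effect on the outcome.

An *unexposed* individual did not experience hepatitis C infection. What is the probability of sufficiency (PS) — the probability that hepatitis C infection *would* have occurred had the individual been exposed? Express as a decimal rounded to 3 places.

p₁ = P(outcome | exposed) = 835/4060 = 0.20567
p₀ = P(outcome | unexposed) = 91/3545 = 0.02567
Under exogeneity and monotonicity, PS = (p₁ − p₀) / (1 − p₀).
PS = (0.20567 − 0.02567) / (1 − 0.02567) = 0.18 / 0.97433 ≈ 0.1847

PS ≈ 0.185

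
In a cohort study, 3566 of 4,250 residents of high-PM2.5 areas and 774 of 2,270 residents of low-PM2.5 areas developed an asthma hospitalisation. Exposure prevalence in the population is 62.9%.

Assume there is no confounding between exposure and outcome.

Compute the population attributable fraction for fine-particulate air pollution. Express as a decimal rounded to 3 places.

PAF ≈ 0.479

p₁ = P(outcome | exposed) = 3566/4250 = 0.83906
p₀ = P(outcome | unexposed) = 774/2270 = 0.34097
Overall risk P(Y=1) = π·p₁ + (1−π)·p₀ = 0.629×0.83906 + 0.371×0.34097 = 0.65427.
Under exogeneity, PAF = [P(Y=1) − p₀] / P(Y=1).
PAF = (0.65427 − 0.34097) / 0.65427 ≈ 0.4789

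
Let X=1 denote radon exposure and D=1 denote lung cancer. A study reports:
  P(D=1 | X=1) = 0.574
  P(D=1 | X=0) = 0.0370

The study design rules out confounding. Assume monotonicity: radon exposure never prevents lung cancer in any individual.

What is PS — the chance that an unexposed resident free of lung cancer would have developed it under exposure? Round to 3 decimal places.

Let p₁ = 0.574, p₀ = 0.037.
Under exogeneity and monotonicity, PS = (p₁ − p₀) / (1 − p₀).
PS = (0.574 − 0.037) / (1 − 0.037) = 0.537 / 0.963 ≈ 0.5576

PS ≈ 0.558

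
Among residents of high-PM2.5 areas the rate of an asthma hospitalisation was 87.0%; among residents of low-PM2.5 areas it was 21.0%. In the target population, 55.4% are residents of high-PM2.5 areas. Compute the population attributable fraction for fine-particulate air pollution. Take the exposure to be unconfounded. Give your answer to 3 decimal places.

p₁ = 0.87, p₀ = 0.21.
Overall risk P(Y=1) = π·p₁ + (1−π)·p₀ = 0.554×0.87 + 0.446×0.21 = 0.57564.
Under exogeneity, PAF = [P(Y=1) − p₀] / P(Y=1).
PAF = (0.57564 − 0.21) / 0.57564 ≈ 0.6352

PAF ≈ 0.635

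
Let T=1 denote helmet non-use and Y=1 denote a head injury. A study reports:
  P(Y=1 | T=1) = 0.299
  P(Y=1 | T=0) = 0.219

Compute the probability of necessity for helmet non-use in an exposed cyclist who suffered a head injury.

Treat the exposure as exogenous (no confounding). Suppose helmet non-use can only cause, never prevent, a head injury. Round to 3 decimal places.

PN ≈ 0.268

Let p₁ = 0.299, p₀ = 0.219.
Under exogeneity and monotonicity, PN = (p₁ − p₀) / p₁.
PN = (0.299 − 0.219) / 0.299 = 0.08 / 0.299 ≈ 0.2676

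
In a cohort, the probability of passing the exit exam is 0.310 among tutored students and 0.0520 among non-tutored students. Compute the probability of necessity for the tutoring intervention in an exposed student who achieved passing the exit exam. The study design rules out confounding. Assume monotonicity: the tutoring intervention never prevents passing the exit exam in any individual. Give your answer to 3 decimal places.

Let p₁ = 0.31, p₀ = 0.052.
Under exogeneity and monotonicity, PN = (p₁ − p₀) / p₁.
PN = (0.31 − 0.052) / 0.31 = 0.258 / 0.31 ≈ 0.8323

PN ≈ 0.832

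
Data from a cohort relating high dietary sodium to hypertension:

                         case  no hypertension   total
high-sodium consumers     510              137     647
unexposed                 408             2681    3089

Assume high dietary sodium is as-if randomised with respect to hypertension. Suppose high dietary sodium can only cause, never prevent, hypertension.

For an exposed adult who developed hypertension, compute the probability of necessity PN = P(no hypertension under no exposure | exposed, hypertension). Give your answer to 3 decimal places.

p₁ = P(outcome | exposed) = 510/647 = 0.78825
p₀ = P(outcome | unexposed) = 408/3089 = 0.13208
Under exogeneity and monotonicity, PN = (p₁ − p₀) / p₁.
PN = (0.78825 − 0.13208) / 0.78825 = 0.65617 / 0.78825 ≈ 0.8324

PN ≈ 0.832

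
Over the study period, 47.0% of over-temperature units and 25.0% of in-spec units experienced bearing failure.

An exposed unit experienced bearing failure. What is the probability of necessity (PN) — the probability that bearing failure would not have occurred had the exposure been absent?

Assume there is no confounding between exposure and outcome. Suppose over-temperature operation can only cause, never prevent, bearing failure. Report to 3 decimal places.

p₁ = 0.47, p₀ = 0.25.
Under exogeneity and monotonicity, PN = (p₁ − p₀) / p₁.
PN = (0.47 − 0.25) / 0.47 = 0.22 / 0.47 ≈ 0.4681

PN ≈ 0.468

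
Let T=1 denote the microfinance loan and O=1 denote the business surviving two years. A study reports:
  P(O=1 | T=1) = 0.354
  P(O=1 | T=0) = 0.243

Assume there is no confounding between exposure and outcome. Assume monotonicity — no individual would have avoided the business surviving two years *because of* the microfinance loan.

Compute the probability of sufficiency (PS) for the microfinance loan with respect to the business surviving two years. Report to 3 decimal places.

PS ≈ 0.147

Let p₁ = 0.354, p₀ = 0.243.
Under exogeneity and monotonicity, PS = (p₁ − p₀) / (1 − p₀).
PS = (0.354 − 0.243) / (1 − 0.243) = 0.111 / 0.757 ≈ 0.1466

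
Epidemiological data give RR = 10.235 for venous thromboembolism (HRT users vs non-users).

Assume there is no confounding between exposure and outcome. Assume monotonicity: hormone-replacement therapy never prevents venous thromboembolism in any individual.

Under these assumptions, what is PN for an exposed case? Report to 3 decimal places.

PN ≈ 0.902

Under exogeneity and monotonicity, PN = (RR − 1) / RR = 1 − 1/RR.
PN = (10.235 − 1) / 10.235 = 9.235 / 10.235 ≈ 0.9023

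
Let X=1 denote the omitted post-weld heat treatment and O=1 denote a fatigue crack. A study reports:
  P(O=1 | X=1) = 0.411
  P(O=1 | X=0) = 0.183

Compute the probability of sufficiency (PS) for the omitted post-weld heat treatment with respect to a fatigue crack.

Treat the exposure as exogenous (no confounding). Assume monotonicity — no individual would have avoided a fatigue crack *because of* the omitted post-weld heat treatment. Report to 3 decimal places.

PS ≈ 0.279

Let p₁ = 0.411, p₀ = 0.183.
Under exogeneity and monotonicity, PS = (p₁ − p₀) / (1 − p₀).
PS = (0.411 − 0.183) / (1 − 0.183) = 0.228 / 0.817 ≈ 0.2791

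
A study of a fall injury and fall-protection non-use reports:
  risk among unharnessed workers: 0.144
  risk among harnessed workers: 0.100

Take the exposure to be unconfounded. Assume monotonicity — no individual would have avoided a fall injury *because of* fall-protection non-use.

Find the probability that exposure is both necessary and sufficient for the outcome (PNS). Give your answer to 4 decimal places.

Let p₁ = 0.144, p₀ = 0.1.
Under exogeneity and monotonicity, PNS = p₁ − p₀.
PNS = 0.144 − 0.1 = 0.044

PNS ≈ 0.0440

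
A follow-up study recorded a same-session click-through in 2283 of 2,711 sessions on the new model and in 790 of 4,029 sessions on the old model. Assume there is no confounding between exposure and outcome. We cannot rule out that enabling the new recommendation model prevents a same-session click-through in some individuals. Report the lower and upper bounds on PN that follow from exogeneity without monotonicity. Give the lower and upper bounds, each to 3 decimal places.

p₁ = P(outcome | exposed) = 2283/2711 = 0.84212
p₀ = P(outcome | unexposed) = 790/4029 = 0.19608
Under exogeneity alone the bounds on PN are max{0,(p₁−p₀)/p₁} ≤ PN ≤ min{1,(1−p₀)/p₁}.
  lower = (p₁ − p₀)/p₁ = 0.64605 / 0.84212 ≈ 0.7672
  upper = min{1, (1 − p₀)/p₁} = 0.80392 / 0.84212 ≈ 0.9546

0.767 ≤ PN ≤ 0.955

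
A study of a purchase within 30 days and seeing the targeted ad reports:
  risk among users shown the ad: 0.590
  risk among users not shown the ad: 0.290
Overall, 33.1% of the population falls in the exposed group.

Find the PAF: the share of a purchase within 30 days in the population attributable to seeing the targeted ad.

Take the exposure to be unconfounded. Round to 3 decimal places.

Let p₁ = 0.59, p₀ = 0.29.
Overall risk P(Y=1) = π·p₁ + (1−π)·p₀ = 0.331×0.59 + 0.669×0.29 = 0.3893.
Under exogeneity, PAF = [P(Y=1) − p₀] / P(Y=1).
PAF = (0.3893 − 0.29) / 0.3893 ≈ 0.2551

PAF ≈ 0.255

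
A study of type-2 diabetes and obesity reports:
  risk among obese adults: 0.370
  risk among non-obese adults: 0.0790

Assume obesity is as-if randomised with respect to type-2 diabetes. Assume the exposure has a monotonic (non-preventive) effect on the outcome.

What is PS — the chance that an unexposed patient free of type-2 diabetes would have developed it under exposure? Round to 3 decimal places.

Let p₁ = 0.37, p₀ = 0.079.
Under exogeneity and monotonicity, PS = (p₁ − p₀) / (1 − p₀).
PS = (0.37 − 0.079) / (1 − 0.079) = 0.291 / 0.921 ≈ 0.3160

PS ≈ 0.316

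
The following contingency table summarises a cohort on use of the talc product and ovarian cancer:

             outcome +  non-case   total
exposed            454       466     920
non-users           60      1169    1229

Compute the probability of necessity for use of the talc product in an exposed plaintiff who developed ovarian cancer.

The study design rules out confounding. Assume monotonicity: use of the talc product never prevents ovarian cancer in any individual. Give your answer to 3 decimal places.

PN ≈ 0.901

p₁ = P(outcome | exposed) = 454/920 = 0.49348
p₀ = P(outcome | unexposed) = 60/1229 = 0.04882
Under exogeneity and monotonicity, PN = (p₁ − p₀)/p₁.
PN = (0.49348 − 0.04882) / 0.49348 ≈ 0.9011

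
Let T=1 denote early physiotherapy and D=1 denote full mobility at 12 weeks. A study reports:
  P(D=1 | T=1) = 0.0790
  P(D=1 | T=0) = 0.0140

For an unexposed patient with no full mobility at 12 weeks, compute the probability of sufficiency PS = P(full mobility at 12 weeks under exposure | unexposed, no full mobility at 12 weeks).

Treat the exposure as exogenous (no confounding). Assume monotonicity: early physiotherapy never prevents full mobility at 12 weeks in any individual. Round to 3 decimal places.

Let p₁ = 0.079, p₀ = 0.014.
Under exogeneity and monotonicity, PS = (p₁ − p₀) / (1 − p₀).
PS = (0.079 − 0.014) / (1 − 0.014) = 0.065 / 0.986 ≈ 0.0659

PS ≈ 0.066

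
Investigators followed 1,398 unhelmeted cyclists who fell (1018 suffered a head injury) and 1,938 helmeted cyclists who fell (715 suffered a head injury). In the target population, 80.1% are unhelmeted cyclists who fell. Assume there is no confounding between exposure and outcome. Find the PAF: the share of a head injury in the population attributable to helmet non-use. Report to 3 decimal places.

PAF ≈ 0.438

p₁ = P(outcome | exposed) = 1018/1398 = 0.72818
p₀ = P(outcome | unexposed) = 715/1938 = 0.36894
Overall risk P(Y=1) = π·p₁ + (1−π)·p₀ = 0.801×0.72818 + 0.199×0.36894 = 0.65669.
Under exogeneity, PAF = [P(Y=1) − p₀] / P(Y=1).
PAF = (0.65669 − 0.36894) / 0.65669 ≈ 0.4382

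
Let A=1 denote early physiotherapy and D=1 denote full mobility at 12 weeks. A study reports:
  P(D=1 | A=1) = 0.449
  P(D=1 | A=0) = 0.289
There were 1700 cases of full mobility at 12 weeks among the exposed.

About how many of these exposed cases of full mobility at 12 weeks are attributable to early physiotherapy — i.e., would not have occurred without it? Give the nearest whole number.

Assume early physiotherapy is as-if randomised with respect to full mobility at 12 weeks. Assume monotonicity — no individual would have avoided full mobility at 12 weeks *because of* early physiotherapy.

about 606 cases

Let p₁ = 0.449, p₀ = 0.289.
PN = (p₁ − p₀)/p₁ = (0.449 − 0.289) / 0.449 ≈ 0.35635.
Attributable cases ≈ PN × (exposed cases) = 0.35635 × 1700 ≈ 605.79.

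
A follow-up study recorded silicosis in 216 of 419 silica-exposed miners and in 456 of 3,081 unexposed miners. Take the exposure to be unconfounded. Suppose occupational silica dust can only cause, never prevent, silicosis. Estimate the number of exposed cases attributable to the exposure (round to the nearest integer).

p₁ = P(outcome | exposed) = 216/419 = 0.51551
p₀ = P(outcome | unexposed) = 456/3081 = 0.148
PN = (p₁ − p₀)/p₁ = (0.51551 − 0.148) / 0.51551 ≈ 0.71290.
Attributable cases ≈ PN × (exposed cases) = 0.71290 × 216 ≈ 153.99.

about 154 cases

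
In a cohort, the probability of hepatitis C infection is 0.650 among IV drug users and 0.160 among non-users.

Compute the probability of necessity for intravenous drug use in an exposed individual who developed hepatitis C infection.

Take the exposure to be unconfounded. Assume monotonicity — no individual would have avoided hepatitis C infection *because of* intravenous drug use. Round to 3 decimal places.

PN ≈ 0.754

Let p₁ = 0.65, p₀ = 0.16.
Under exogeneity and monotonicity, PN = (p₁ − p₀) / p₁.
PN = (0.65 − 0.16) / 0.65 = 0.49 / 0.65 ≈ 0.7538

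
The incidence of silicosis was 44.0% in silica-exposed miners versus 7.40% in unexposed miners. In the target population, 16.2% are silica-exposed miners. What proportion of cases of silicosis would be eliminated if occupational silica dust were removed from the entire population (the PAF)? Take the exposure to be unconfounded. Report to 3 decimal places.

PAF ≈ 0.445

p₁ = 0.44, p₀ = 0.074.
Overall risk P(Y=1) = π·p₁ + (1−π)·p₀ = 0.162×0.44 + 0.838×0.074 = 0.13329.
Under exogeneity, PAF = [P(Y=1) − p₀] / P(Y=1).
PAF = (0.13329 − 0.074) / 0.13329 ≈ 0.4448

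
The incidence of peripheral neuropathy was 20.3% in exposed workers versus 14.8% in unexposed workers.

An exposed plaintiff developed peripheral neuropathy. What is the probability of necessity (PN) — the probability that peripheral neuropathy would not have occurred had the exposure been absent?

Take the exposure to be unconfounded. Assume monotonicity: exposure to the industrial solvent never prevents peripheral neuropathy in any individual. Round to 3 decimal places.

p₁ = 0.203, p₀ = 0.148.
Under exogeneity and monotonicity, PN = (p₁ − p₀) / p₁.
PN = (0.203 − 0.148) / 0.203 = 0.055 / 0.203 ≈ 0.2709

PN ≈ 0.271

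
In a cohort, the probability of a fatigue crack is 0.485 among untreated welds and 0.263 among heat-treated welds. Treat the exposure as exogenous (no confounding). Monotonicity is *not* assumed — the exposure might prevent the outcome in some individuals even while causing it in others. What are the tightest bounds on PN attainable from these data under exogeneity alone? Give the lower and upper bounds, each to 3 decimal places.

Let p₁ = 0.485, p₀ = 0.263.
Under exogeneity alone the bounds on PN are max{0,(p₁−p₀)/p₁} ≤ PN ≤ min{1,(1−p₀)/p₁}.
  lower = (p₁ − p₀)/p₁ = 0.222 / 0.485 ≈ 0.4577
  upper = min{1, (1 − p₀)/p₁} = 0.737 / 0.485 ≈ 1.5196 → capped at 1

0.458 ≤ PN ≤ 1.000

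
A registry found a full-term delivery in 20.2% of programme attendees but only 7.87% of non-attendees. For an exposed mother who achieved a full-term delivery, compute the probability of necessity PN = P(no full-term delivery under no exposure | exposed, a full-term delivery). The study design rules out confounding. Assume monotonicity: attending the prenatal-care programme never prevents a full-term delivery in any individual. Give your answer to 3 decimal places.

p₁ = 0.202, p₀ = 0.0787.
Under exogeneity and monotonicity, PN = (p₁ − p₀) / p₁.
PN = (0.202 − 0.0787) / 0.202 = 0.1233 / 0.202 ≈ 0.6104

PN ≈ 0.610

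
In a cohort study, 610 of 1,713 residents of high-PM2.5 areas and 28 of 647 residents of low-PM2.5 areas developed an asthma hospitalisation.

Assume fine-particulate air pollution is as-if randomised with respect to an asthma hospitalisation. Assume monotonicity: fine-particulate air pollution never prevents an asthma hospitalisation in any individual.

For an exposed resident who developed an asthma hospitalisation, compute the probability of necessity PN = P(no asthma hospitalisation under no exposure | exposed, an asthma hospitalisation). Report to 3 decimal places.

p₁ = P(outcome | exposed) = 610/1713 = 0.3561
p₀ = P(outcome | unexposed) = 28/647 = 0.043277
Under exogeneity and monotonicity, PN = (p₁ − p₀) / p₁.
PN = (0.3561 − 0.043277) / 0.3561 = 0.31282 / 0.3561 ≈ 0.8785

PN ≈ 0.878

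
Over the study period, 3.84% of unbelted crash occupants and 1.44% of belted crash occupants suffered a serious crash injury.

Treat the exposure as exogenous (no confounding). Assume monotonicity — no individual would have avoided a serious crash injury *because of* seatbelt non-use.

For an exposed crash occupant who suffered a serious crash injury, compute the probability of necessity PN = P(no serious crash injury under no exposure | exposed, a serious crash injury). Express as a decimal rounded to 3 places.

PN ≈ 0.625

p₁ = 0.0384, p₀ = 0.0144.
Under exogeneity and monotonicity, PN = (p₁ − p₀) / p₁.
PN = (0.0384 − 0.0144) / 0.0384 = 0.024 / 0.0384 ≈ 0.6250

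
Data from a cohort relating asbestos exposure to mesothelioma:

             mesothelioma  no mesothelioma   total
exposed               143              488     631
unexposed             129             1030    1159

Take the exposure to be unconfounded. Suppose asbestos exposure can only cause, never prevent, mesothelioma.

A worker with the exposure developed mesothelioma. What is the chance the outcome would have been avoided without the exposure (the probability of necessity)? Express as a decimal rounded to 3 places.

PN ≈ 0.509

p₁ = P(outcome | exposed) = 143/631 = 0.22662
p₀ = P(outcome | unexposed) = 129/1159 = 0.1113
Under exogeneity and monotonicity, PN = (p₁ − p₀)/p₁.
PN = (0.22662 − 0.1113) / 0.22662 ≈ 0.5089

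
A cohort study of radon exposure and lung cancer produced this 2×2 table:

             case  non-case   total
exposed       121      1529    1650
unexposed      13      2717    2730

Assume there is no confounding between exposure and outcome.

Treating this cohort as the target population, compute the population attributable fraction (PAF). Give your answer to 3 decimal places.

p₁ = P(outcome | exposed) = 121/1650 = 0.073333
p₀ = P(outcome | unexposed) = 13/2730 = 0.0047619
Exposure prevalence π = 1650/4380 = 0.37671; overall risk P(Y=1) = 0.030594.
Under exogeneity, PAF = [P(Y=1) − p₀]/P(Y=1).
PAF = (0.030594 − 0.0047619) / 0.030594 ≈ 0.8443

PAF ≈ 0.844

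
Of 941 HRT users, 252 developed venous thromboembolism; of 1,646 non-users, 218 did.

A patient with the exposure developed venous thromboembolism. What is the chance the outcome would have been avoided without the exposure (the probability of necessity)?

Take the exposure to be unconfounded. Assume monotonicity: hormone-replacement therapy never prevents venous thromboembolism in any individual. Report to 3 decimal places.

p₁ = P(outcome | exposed) = 252/941 = 0.2678
p₀ = P(outcome | unexposed) = 218/1646 = 0.13244
Under exogeneity and monotonicity, PN = (p₁ − p₀) / p₁.
PN = (0.2678 − 0.13244) / 0.2678 = 0.13536 / 0.2678 ≈ 0.5054

PN ≈ 0.505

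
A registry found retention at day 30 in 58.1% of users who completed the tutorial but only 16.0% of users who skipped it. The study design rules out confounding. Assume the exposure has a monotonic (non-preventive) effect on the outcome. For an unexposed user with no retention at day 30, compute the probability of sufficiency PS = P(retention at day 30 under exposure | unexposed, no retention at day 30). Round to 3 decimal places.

PS ≈ 0.501

p₁ = 0.581, p₀ = 0.16.
Under exogeneity and monotonicity, PS = (p₁ − p₀) / (1 − p₀).
PS = (0.581 − 0.16) / (1 − 0.16) = 0.421 / 0.84 ≈ 0.5012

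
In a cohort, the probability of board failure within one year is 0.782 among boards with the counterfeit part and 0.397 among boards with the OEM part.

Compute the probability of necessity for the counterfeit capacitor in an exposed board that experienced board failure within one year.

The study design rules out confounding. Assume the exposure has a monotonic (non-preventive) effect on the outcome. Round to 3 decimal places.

PN ≈ 0.492

Let p₁ = 0.782, p₀ = 0.397.
Under exogeneity and monotonicity, PN = (p₁ − p₀) / p₁.
PN = (0.782 − 0.397) / 0.782 = 0.385 / 0.782 ≈ 0.4923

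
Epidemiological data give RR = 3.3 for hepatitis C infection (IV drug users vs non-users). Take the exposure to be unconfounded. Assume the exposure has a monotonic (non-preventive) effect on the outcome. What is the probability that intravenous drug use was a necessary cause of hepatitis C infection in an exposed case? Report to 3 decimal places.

PN ≈ 0.697

Under exogeneity and monotonicity, PN = (RR − 1) / RR = 1 − 1/RR.
PN = (3.3 − 1) / 3.3 = 2.3 / 3.3 ≈ 0.6970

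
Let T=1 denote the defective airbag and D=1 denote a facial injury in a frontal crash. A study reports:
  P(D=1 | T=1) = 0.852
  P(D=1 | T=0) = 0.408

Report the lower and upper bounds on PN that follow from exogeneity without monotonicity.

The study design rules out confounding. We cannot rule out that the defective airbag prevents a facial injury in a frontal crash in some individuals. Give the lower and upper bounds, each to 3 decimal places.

Let p₁ = 0.852, p₀ = 0.408.
Under exogeneity alone the bounds on PN are max{0,(p₁−p₀)/p₁} ≤ PN ≤ min{1,(1−p₀)/p₁}.
  lower = (p₁ − p₀)/p₁ = 0.444 / 0.852 ≈ 0.5211
  upper = min{1, (1 − p₀)/p₁} = 0.592 / 0.852 ≈ 0.6948

0.521 ≤ PN ≤ 0.695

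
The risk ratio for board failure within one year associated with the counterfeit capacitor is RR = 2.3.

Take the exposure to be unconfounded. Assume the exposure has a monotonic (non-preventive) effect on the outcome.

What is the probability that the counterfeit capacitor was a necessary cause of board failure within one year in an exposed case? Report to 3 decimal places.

Under exogeneity and monotonicity, PN = (RR − 1) / RR = 1 − 1/RR.
PN = (2.3 − 1) / 2.3 = 1.3 / 2.3 ≈ 0.5652

PN ≈ 0.565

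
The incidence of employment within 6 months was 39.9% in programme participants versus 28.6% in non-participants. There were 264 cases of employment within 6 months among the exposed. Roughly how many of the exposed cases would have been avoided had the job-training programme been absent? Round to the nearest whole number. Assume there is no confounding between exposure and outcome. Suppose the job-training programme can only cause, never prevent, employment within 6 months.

p₁ = 0.399, p₀ = 0.286.
PN = (p₁ − p₀)/p₁ = (0.399 − 0.286) / 0.399 ≈ 0.28321.
Attributable cases ≈ PN × (exposed cases) = 0.28321 × 264 ≈ 74.77.

about 75 cases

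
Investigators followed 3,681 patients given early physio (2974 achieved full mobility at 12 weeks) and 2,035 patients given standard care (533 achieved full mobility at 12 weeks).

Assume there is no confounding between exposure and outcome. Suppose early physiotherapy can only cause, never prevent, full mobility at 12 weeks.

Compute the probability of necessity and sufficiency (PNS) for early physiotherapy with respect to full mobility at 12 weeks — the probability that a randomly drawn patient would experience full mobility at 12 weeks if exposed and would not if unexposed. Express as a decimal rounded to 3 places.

p₁ = P(outcome | exposed) = 2974/3681 = 0.80793
p₀ = P(outcome | unexposed) = 533/2035 = 0.26192
Under exogeneity and monotonicity, PNS = p₁ − p₀.
PNS = 0.80793 − 0.26192 = 0.54602

PNS ≈ 0.546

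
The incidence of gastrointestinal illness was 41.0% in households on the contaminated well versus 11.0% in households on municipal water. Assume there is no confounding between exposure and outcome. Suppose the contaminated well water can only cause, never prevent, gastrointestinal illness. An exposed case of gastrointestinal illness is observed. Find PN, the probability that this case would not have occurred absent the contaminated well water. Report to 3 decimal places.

p₁ = 0.41, p₀ = 0.11.
Under exogeneity and monotonicity, PN = (p₁ − p₀) / p₁.
PN = (0.41 − 0.11) / 0.41 = 0.3 / 0.41 ≈ 0.7317

PN ≈ 0.732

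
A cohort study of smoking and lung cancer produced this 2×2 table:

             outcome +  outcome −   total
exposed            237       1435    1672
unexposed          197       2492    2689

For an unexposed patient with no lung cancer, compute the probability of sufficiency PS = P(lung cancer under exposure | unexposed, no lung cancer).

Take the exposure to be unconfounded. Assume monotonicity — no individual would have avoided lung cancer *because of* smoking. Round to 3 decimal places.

PS ≈ 0.074

p₁ = P(outcome | exposed) = 237/1672 = 0.14175
p₀ = P(outcome | unexposed) = 197/2689 = 0.073261
Under exogeneity and monotonicity, PS = (p₁ − p₀)/(1 − p₀).
PS = (0.14175 − 0.073261) / 0.92674 ≈ 0.0739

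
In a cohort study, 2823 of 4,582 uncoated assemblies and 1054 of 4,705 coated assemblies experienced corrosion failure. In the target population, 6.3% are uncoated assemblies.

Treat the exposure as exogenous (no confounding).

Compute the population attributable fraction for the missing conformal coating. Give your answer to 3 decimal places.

PAF ≈ 0.099

p₁ = P(outcome | exposed) = 2823/4582 = 0.61611
p₀ = P(outcome | unexposed) = 1054/4705 = 0.22402
Overall risk P(Y=1) = π·p₁ + (1−π)·p₀ = 0.063×0.61611 + 0.937×0.22402 = 0.24872.
Under exogeneity, PAF = [P(Y=1) − p₀] / P(Y=1).
PAF = (0.24872 − 0.22402) / 0.24872 ≈ 0.0993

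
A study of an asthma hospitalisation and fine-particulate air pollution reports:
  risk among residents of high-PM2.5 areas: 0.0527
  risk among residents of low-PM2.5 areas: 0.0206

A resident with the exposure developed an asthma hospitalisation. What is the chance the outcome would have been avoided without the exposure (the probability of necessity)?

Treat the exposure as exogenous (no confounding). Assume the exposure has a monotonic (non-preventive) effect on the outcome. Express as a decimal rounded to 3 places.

PN ≈ 0.609

Let p₁ = 0.0527, p₀ = 0.0206.
Under exogeneity and monotonicity, PN = (p₁ − p₀) / p₁.
PN = (0.0527 − 0.0206) / 0.0527 = 0.0321 / 0.0527 ≈ 0.6091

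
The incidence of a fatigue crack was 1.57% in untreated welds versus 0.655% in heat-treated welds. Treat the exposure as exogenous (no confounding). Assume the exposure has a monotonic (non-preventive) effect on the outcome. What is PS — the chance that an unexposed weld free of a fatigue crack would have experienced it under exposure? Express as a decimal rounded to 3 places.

PS ≈ 0.009

p₁ = 0.0157, p₀ = 0.00655.
Under exogeneity and monotonicity, PS = (p₁ − p₀) / (1 − p₀).
PS = (0.0157 − 0.00655) / (1 − 0.00655) = 0.00915 / 0.99345 ≈ 0.0092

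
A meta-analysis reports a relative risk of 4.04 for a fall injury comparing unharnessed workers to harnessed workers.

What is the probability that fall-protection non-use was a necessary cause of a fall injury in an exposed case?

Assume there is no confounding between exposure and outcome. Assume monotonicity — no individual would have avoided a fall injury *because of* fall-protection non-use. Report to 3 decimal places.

PN ≈ 0.752

Under exogeneity and monotonicity, PN = (RR − 1) / RR = 1 − 1/RR.
PN = (4.04 − 1) / 4.04 = 3.04 / 4.04 ≈ 0.7525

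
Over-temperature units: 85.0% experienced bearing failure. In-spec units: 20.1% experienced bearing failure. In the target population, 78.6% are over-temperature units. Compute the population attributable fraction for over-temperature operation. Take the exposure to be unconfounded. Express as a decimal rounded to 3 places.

PAF ≈ 0.717

p₁ = 0.85, p₀ = 0.201.
Overall risk P(Y=1) = π·p₁ + (1−π)·p₀ = 0.786×0.85 + 0.214×0.201 = 0.71111.
Under exogeneity, PAF = [P(Y=1) − p₀] / P(Y=1).
PAF = (0.71111 − 0.201) / 0.71111 ≈ 0.7173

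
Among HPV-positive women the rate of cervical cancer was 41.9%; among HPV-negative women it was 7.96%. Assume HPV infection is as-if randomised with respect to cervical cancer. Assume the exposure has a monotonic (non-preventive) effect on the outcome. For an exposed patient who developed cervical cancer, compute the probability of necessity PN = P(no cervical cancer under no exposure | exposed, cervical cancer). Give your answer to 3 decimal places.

PN ≈ 0.810

p₁ = 0.419, p₀ = 0.0796.
Under exogeneity and monotonicity, PN = (p₁ − p₀) / p₁.
PN = (0.419 − 0.0796) / 0.419 = 0.3394 / 0.419 ≈ 0.8100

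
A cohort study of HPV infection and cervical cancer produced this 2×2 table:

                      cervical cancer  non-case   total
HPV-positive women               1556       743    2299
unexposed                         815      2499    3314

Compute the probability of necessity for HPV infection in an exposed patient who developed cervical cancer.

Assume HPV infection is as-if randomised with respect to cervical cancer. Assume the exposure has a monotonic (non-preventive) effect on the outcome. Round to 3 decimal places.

p₁ = P(outcome | exposed) = 1556/2299 = 0.67682
p₀ = P(outcome | unexposed) = 815/3314 = 0.24593
Under exogeneity and monotonicity, PN = (p₁ − p₀)/p₁.
PN = (0.67682 − 0.24593) / 0.67682 ≈ 0.6366

PN ≈ 0.637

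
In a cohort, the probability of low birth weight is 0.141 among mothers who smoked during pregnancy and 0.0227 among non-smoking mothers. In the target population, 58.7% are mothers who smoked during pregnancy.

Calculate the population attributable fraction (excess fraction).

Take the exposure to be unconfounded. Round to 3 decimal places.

Let p₁ = 0.141, p₀ = 0.0227.
Overall risk P(Y=1) = π·p₁ + (1−π)·p₀ = 0.587×0.141 + 0.413×0.0227 = 0.092142.
Under exogeneity, PAF = [P(Y=1) − p₀] / P(Y=1).
PAF = (0.092142 − 0.0227) / 0.092142 ≈ 0.7536

PAF ≈ 0.754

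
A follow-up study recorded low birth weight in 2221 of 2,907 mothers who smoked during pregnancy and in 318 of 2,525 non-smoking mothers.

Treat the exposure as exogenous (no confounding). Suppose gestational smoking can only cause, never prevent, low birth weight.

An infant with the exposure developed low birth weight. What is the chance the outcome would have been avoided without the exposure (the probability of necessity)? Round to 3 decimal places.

PN ≈ 0.835

p₁ = P(outcome | exposed) = 2221/2907 = 0.76402
p₀ = P(outcome | unexposed) = 318/2525 = 0.12594
Under exogeneity and monotonicity, PN = (p₁ − p₀) / p₁.
PN = (0.76402 − 0.12594) / 0.76402 = 0.63808 / 0.76402 ≈ 0.8352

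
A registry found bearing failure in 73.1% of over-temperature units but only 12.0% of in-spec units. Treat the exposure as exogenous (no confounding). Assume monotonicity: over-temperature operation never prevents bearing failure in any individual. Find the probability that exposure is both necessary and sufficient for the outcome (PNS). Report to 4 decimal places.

PNS ≈ 0.6110

p₁ = 0.731, p₀ = 0.12.
Under exogeneity and monotonicity, PNS = p₁ − p₀.
PNS = 0.731 − 0.12 = 0.611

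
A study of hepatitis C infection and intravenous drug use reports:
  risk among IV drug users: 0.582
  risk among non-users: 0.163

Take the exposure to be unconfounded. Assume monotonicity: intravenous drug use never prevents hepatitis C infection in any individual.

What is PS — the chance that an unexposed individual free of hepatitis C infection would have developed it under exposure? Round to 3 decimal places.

PS ≈ 0.501

Let p₁ = 0.582, p₀ = 0.163.
Under exogeneity and monotonicity, PS = (p₁ − p₀) / (1 − p₀).
PS = (0.582 − 0.163) / (1 − 0.163) = 0.419 / 0.837 ≈ 0.5006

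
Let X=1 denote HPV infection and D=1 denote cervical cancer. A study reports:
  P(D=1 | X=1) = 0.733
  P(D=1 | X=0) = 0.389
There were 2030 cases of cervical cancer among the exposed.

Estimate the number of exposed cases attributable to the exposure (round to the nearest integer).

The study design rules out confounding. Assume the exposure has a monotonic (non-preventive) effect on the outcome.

about 953 cases

Let p₁ = 0.733, p₀ = 0.389.
PN = (p₁ − p₀)/p₁ = (0.733 − 0.389) / 0.733 ≈ 0.46930.
Attributable cases ≈ PN × (exposed cases) = 0.46930 × 2030 ≈ 952.69.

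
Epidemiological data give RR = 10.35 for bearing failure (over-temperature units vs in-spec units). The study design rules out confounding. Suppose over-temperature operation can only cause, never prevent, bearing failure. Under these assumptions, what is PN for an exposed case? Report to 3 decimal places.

Under exogeneity and monotonicity, PN = (RR − 1) / RR = 1 − 1/RR.
PN = (10.35 − 1) / 10.35 = 9.35 / 10.35 ≈ 0.9034

PN ≈ 0.903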